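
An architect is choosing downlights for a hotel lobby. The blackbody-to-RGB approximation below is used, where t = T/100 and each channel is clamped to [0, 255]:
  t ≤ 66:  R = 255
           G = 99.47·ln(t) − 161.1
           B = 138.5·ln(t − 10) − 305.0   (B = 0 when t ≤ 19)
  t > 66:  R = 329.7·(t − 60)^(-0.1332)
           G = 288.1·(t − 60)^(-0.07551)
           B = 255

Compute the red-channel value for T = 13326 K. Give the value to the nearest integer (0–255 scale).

186

t = 13326/100 = 133.26; the t > 66 branch applies.
R = 329.7·(133.26 − 60)^(-0.1332) = 329.7·73.26^(-0.1332) = 329.7·0.56442 = 186.088.
Rounded: 186.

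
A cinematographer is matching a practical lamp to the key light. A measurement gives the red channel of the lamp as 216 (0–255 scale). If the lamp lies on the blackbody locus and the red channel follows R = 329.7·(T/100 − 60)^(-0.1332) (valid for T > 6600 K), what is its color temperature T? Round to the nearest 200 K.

(t − 60)^(-0.1332) = 216/329.7 = 0.65514.
t − 60 = 0.65514^(1/-0.1332) = 0.65514^(-7.508) = 23.926, so t = 83.926.
T = 100·t = 8393 K → 8400 K to the nearest 200 K.

8400 K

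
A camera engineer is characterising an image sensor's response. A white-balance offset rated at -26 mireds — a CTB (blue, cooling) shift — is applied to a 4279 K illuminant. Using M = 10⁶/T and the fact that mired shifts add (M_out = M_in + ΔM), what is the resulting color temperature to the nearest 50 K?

4800 K

M_in = 10⁶/4279 = 233.70 mireds.
M_out = 233.70 + (-26) = 207.70 mireds.
T_out = 10⁶/207.70 = 4814.6 K → 4800 K.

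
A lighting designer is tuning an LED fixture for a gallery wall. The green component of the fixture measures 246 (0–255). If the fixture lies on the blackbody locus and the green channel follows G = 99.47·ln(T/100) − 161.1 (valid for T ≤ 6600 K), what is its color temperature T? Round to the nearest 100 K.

ln t = (246 + 161.1) / 99.47 = 4.0927.
t = e^4.0927 = 59.901.
T = 100·t = 5990 K → 6000 K to the nearest 100 K.

6000 K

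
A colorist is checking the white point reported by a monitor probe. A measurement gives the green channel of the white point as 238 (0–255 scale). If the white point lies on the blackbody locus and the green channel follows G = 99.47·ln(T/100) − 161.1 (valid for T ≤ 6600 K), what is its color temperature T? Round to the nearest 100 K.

ln t = (238 + 161.1) / 99.47 = 4.0123.
t = e^4.0123 = 55.272.
T = 100·t = 5527 K → 5500 K to the nearest 100 K.

5500 K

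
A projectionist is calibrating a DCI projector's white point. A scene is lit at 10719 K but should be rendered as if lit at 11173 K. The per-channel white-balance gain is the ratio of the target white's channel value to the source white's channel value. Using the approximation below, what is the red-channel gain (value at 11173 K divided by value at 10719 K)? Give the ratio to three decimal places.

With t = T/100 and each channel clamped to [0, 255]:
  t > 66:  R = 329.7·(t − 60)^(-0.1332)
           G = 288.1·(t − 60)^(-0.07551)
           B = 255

0.988

At 10719 K (t = 107.19):
  R = 329.7·(107.19 − 60)^(-0.1332) = 329.7·47.19^(-0.1332) = 329.7·0.59847 = 197.316.
At 11173 K (t = 111.73):
  R = 329.7·(111.73 − 60)^(-0.1332) = 329.7·51.73^(-0.1332) = 329.7·0.59119 = 194.916.
Gain = 194.916 / 197.316 = 0.9878 → 0.988.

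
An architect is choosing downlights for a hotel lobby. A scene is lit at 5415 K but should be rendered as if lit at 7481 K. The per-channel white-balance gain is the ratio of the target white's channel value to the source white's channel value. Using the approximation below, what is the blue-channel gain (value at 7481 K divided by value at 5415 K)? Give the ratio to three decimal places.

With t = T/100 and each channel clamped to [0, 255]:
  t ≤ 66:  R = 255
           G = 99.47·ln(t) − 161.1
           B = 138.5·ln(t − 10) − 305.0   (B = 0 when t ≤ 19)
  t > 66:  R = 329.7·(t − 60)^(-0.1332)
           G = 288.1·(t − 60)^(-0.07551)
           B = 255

At 5415 K (t = 54.15):
  B = 138.5·ln(54.15 − 10) − 305.0 = 138.5·ln 44.15 − 305.0 = 138.5·3.7876 − 305.0 = 219.582.
At 7481 K (t = 74.81):
  B = 255 by definition for t > 66.
Gain = 255.000 / 219.582 = 1.1613 → 1.161.

1.161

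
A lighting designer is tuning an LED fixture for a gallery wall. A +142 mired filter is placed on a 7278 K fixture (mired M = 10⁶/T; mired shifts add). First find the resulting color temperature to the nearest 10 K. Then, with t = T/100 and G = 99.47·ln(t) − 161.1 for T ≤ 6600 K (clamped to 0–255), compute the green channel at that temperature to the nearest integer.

M_in = 10⁶/7278 = 137.40; M_out = 137.40 + (+142) = 279.40.
T_out = 10⁶/279.40 = 3579.1 K → 3580 K; t = 35.8.
G = 99.47·ln 35.8 − 161.1 = 99.47·3.5779 − 161.1 = 194.798.
Rounded: 195.

195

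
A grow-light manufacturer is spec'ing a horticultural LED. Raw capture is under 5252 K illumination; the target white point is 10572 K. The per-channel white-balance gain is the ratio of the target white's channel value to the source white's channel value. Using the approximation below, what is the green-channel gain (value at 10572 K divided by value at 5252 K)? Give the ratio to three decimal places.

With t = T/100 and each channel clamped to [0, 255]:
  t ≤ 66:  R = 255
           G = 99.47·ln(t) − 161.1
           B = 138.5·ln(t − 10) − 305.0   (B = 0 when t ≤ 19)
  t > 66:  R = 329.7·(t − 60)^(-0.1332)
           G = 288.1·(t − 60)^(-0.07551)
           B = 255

At 5252 K (t = 52.52):
  G = 99.47·ln 52.52 − 161.1 = 99.47·3.9612 − 161.1 = 232.920.
At 10572 K (t = 105.72):
  G = 288.1·(105.72 − 60)^(-0.07551) = 288.1·45.72^(-0.07551) = 288.1·0.74928 = 215.868.
Gain = 215.868 / 232.920 = 0.9268 → 0.927.

0.927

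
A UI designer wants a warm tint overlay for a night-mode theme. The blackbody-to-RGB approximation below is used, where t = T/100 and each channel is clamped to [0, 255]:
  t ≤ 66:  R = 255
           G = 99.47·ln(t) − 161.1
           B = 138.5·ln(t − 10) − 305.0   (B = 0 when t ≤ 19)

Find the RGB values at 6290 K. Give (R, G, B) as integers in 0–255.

t = 6290/100 = 62.9; the t ≤ 66 branch applies.
R = 255 by definition for t ≤ 66.
G = 99.47·ln 62.9 − 161.1 = 99.47·4.1415 − 161.1 = 250.860.
B = 138.5·ln(62.9 − 10) − 305.0 = 138.5·ln 52.9 − 305.0 = 138.5·3.9684 − 305.0 = 244.624.
Rounded: (255, 251, 245).

(255, 251, 245)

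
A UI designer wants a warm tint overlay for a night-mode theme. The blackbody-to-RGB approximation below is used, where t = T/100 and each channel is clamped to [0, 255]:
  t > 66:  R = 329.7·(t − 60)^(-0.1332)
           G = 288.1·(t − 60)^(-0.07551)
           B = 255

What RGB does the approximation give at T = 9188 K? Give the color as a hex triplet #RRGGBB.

#D0DEFF

t = 9188/100 = 91.88; the t > 66 branch applies.
R = 329.7·(91.88 − 60)^(-0.1332) = 329.7·31.88^(-0.1332) = 329.7·0.63057 = 207.898.
G = 288.1·(91.88 − 60)^(-0.07551) = 288.1·31.88^(-0.07551) = 288.1·0.76996 = 221.826.
B = 255 by definition for t > 66.
Rounded: (208, 222, 255).
In hex: #D0DEFF.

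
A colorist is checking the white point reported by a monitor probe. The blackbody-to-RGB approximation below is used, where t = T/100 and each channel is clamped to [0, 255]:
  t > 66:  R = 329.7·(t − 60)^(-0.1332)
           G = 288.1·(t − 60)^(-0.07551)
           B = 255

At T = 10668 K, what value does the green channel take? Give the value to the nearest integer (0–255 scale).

t = 10668/100 = 106.68; the t > 66 branch applies.
G = 288.1·(106.68 − 60)^(-0.07551) = 288.1·46.68^(-0.07551) = 288.1·0.74811 = 215.530.
Rounded: 216.

216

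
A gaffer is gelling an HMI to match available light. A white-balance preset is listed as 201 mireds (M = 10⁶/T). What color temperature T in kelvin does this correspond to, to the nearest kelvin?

T = 10⁶ / 201 = 4975.12 K → 4975 K.

4975 K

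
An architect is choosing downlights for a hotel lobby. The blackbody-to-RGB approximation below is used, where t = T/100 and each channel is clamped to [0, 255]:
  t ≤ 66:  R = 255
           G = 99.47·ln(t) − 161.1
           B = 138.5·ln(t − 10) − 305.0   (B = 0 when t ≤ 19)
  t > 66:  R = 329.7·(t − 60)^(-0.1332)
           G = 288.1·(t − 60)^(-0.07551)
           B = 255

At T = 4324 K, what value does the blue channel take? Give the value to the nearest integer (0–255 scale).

t = 4324/100 = 43.24; the t ≤ 66 branch applies.
B = 138.5·ln(43.24 − 10) − 305.0 = 138.5·ln 33.24 − 305.0 = 138.5·3.5038 − 305.0 = 180.270.
Rounded: 180.

180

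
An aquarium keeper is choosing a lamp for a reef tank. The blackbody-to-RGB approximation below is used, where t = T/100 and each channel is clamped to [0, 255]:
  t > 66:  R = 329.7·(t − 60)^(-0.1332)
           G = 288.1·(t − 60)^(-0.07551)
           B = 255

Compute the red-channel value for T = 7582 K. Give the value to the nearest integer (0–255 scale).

t = 7582/100 = 75.82; the t > 66 branch applies.
R = 329.7·(75.82 − 60)^(-0.1332) = 329.7·15.82^(-0.1332) = 329.7·0.69225 = 228.236.
Rounded: 228.

228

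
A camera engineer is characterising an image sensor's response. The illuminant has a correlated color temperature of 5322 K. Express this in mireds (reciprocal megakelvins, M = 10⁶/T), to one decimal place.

187.9 mireds

M = 10⁶ / 5322 = 187.899 → 187.9 mireds.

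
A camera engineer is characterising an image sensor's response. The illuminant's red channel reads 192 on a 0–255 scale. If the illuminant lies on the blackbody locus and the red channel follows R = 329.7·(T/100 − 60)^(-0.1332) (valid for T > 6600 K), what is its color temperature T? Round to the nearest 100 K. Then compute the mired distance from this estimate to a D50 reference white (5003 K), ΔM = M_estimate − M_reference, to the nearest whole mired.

-115 mireds

(t − 60)^(-0.1332) = 192/329.7 = 0.58235.
t − 60 = 0.58235^(1/-0.1332) = 0.58235^(-7.508) = 57.929, so t = 117.929.
T = 100·t = 11793 K → 11800 K to the nearest 100 K.
M_estimate = 10⁶/11800 = 84.75; M_reference = 10⁶/5003 = 199.88.
ΔM = 84.75 − 199.88 = -115.13 → -115 mireds.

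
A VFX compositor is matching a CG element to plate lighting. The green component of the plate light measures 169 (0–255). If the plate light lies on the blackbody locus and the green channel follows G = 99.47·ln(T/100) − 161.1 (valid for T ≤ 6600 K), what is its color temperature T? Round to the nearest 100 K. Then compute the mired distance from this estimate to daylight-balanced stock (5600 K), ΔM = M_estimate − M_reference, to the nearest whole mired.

ln t = (169 + 161.1) / 99.47 = 3.3186.
t = e^3.3186 = 27.621.
T = 100·t = 2762 K → 2800 K to the nearest 100 K.
M_estimate = 10⁶/2800 = 357.14; M_reference = 10⁶/5600 = 178.57.
ΔM = 357.14 − 178.57 = 178.57 → +179 mireds.

+179 mireds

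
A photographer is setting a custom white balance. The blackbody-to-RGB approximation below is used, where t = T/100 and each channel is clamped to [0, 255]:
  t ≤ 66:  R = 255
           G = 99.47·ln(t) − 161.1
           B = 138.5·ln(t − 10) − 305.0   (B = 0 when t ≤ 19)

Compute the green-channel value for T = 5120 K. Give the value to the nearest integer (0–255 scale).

t = 5120/100 = 51.2; the t ≤ 66 branch applies.
G = 99.47·ln 51.2 − 161.1 = 99.47·3.9357 − 161.1 = 230.388.
Rounded: 230.

230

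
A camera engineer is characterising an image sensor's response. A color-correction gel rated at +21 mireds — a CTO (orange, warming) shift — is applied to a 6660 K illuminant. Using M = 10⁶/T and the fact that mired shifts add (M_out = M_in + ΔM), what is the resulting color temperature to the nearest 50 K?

M_in = 10⁶/6660 = 150.15 mireds.
M_out = 150.15 + (+21) = 171.15 mireds.
T_out = 10⁶/171.15 = 5842.8 K → 5850 K.

5850 K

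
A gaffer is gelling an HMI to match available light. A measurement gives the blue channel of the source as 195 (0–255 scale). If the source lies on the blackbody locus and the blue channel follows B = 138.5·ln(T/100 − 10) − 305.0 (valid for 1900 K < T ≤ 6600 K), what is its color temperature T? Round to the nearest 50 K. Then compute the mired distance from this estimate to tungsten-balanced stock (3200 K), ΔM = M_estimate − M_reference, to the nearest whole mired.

ln(t − 10) = (195 + 305.0) / 138.5 = 3.6101.
t − 10 = e^3.6101 = 36.970, so t = 46.970.
T = 100·t = 4697 K → 4700 K to the nearest 50 K.
M_estimate = 10⁶/4700 = 212.77; M_reference = 10⁶/3200 = 312.50.
ΔM = 212.77 − 312.50 = -99.73 → -100 mireds.

-100 mireds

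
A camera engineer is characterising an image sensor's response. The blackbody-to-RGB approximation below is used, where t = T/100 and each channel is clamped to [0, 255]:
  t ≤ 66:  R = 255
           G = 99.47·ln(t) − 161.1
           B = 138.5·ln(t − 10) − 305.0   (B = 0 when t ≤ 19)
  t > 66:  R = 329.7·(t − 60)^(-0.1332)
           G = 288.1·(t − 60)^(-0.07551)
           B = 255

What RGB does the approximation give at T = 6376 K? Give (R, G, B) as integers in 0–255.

t = 6376/100 = 63.76; the t ≤ 66 branch applies.
R = 255 by definition for t ≤ 66.
G = 99.47·ln 63.76 − 161.1 = 99.47·4.1551 − 161.1 = 252.210.
B = 138.5·ln(63.76 − 10) − 305.0 = 138.5·ln 53.76 − 305.0 = 138.5·3.9845 − 305.0 = 246.857.
Rounded: (255, 252, 247).

(255, 252, 247)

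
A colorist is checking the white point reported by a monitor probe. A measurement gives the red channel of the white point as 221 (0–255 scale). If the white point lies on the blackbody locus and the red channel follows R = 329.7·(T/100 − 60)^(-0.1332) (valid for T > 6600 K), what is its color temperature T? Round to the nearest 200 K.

(t − 60)^(-0.1332) = 221/329.7 = 0.67031.
t − 60 = 0.67031^(1/-0.1332) = 0.67031^(-7.508) = 20.149, so t = 80.149.
T = 100·t = 8015 K → 8000 K to the nearest 200 K.

8000 K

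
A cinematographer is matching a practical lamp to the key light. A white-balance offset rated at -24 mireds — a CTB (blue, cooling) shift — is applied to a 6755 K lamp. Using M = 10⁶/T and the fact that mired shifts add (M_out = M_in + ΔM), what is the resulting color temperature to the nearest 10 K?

M_in = 10⁶/6755 = 148.04 mireds.
M_out = 148.04 + (-24) = 124.04 mireds.
T_out = 10⁶/124.04 = 8062.0 K → 8060 K.

8060 K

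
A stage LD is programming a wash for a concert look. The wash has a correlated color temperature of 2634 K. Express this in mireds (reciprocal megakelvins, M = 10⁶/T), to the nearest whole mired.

380 mireds

M = 10⁶ / 2634 = 379.651 → 380 mireds.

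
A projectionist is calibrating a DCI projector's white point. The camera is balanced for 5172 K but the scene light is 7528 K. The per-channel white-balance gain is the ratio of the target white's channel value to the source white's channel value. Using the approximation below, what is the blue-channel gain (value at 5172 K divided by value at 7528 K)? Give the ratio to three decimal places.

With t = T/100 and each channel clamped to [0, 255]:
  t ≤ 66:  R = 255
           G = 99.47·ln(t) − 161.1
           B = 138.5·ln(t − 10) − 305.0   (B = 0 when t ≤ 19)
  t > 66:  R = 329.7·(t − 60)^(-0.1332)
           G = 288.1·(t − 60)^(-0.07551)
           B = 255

0.830

At 7528 K (t = 75.28):
  B = 255 by definition for t > 66.
At 5172 K (t = 51.72):
  B = 138.5·ln(51.72 − 10) − 305.0 = 138.5·ln 41.72 − 305.0 = 138.5·3.7310 − 305.0 = 211.741.
Gain = 211.741 / 255.000 = 0.8304 → 0.830.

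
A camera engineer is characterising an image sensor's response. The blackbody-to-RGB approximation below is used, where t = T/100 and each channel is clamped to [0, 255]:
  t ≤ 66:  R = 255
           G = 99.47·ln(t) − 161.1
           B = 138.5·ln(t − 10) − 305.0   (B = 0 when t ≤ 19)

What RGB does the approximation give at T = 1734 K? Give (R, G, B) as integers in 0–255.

(255, 123, 0)

t = 1734/100 = 17.34; the t ≤ 66 branch applies.
R = 255 by definition for t ≤ 66.
G = 99.47·ln 17.34 − 161.1 = 99.47·2.8530 − 161.1 = 122.689.
t = 17.34 ≤ 19, so B = 0.
Rounded: (255, 123, 0).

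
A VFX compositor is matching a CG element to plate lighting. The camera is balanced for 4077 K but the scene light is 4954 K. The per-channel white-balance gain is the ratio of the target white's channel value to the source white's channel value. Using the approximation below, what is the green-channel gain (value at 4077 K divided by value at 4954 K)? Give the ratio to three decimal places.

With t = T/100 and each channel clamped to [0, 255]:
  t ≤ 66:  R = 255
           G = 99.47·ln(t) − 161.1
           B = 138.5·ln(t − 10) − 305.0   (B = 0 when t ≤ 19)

At 4954 K (t = 49.54):
  G = 99.47·ln 49.54 − 161.1 = 99.47·3.9028 − 161.1 = 227.110.
At 4077 K (t = 40.77):
  G = 99.47·ln 40.77 − 161.1 = 99.47·3.7079 − 161.1 = 207.729.
Gain = 207.729 / 227.110 = 0.9147 → 0.915.

0.915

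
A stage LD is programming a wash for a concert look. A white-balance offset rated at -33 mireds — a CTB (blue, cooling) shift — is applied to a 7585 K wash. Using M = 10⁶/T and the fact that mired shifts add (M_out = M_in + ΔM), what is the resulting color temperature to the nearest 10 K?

M_in = 10⁶/7585 = 131.84 mireds.
M_out = 131.84 + (-33) = 98.84 mireds.
T_out = 10⁶/98.84 = 10117.4 K → 10120 K.

10120 K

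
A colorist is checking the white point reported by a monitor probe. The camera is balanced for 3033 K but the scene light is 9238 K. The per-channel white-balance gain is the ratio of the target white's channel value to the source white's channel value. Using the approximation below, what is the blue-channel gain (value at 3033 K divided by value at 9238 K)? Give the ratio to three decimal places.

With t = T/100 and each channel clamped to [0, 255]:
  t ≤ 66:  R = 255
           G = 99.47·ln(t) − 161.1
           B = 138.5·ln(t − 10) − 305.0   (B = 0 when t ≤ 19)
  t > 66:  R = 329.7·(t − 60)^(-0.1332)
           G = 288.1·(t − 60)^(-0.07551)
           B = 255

At 9238 K (t = 92.38):
  B = 255 by definition for t > 66.
At 3033 K (t = 30.33):
  B = 138.5·ln(30.33 − 10) − 305.0 = 138.5·ln 20.33 − 305.0 = 138.5·3.0121 − 305.0 = 112.176.
Gain = 112.176 / 255.000 = 0.4399 → 0.440.

0.440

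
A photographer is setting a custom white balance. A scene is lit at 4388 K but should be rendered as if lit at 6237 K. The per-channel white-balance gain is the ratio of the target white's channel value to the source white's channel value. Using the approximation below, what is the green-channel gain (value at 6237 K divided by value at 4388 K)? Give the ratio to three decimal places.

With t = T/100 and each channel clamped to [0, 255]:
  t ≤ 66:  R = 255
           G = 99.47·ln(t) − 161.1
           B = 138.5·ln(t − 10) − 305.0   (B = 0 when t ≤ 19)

At 4388 K (t = 43.88):
  G = 99.47·ln 43.88 − 161.1 = 99.47·3.7815 − 161.1 = 215.042.
At 6237 K (t = 62.37):
  G = 99.47·ln 62.37 − 161.1 = 99.47·4.1331 − 161.1 = 250.018.
Gain = 250.018 / 215.042 = 1.1626 → 1.163.

1.163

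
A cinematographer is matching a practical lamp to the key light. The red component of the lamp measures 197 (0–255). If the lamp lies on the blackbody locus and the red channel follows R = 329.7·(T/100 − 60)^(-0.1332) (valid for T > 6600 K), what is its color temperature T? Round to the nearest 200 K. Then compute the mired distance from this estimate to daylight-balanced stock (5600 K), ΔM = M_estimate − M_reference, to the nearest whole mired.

-86 mireds

(t − 60)^(-0.1332) = 197/329.7 = 0.59751.
t − 60 = 0.59751^(1/-0.1332) = 0.59751^(-7.508) = 47.761, so t = 107.761.
T = 100·t = 10776 K → 10800 K to the nearest 200 K.
M_estimate = 10⁶/10800 = 92.59; M_reference = 10⁶/5600 = 178.57.
ΔM = 92.59 − 178.57 = -85.98 → -86 mireds.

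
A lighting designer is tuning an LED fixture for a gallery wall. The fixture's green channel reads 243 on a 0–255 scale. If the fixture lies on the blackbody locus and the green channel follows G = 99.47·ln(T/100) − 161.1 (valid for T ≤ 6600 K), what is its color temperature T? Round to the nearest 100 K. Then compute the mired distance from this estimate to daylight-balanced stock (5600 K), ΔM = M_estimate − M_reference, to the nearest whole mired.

-6 mireds

ln t = (243 + 161.1) / 99.47 = 4.0625.
t = e^4.0625 = 58.121.
T = 100·t = 5812 K → 5800 K to the nearest 100 K.
M_estimate = 10⁶/5800 = 172.41; M_reference = 10⁶/5600 = 178.57.
ΔM = 172.41 − 178.57 = -6.16 → -6 mireds.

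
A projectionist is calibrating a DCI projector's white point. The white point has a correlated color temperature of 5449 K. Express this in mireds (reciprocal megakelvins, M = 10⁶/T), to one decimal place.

M = 10⁶ / 5449 = 183.520 → 183.5 mireds.

183.5 mireds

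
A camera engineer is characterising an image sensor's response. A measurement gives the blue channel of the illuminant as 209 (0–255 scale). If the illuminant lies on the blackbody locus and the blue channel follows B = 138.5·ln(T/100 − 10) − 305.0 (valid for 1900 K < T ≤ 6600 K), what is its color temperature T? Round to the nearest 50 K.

ln(t − 10) = (209 + 305.0) / 138.5 = 3.7112.
t − 10 = e^3.7112 = 40.903, so t = 50.903.
T = 100·t = 5090 K → 5100 K to the nearest 50 K.

5100 K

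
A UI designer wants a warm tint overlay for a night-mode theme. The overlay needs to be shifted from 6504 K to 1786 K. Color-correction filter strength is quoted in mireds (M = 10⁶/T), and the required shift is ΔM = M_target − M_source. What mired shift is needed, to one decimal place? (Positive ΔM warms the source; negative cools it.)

M_source = 10⁶/6504 = 153.752; M_target = 10⁶/1786 = 559.910.
ΔM = 559.910 − 153.752 = 406.159 → +406.2 mireds, a warming shift.

+406.2 mireds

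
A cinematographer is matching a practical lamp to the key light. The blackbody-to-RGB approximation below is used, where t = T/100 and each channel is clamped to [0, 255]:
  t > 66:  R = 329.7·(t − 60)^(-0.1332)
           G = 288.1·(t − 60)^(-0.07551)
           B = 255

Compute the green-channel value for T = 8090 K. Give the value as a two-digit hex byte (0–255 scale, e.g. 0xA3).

t = 8090/100 = 80.9; the t > 66 branch applies.
G = 288.1·(80.9 − 60)^(-0.07551) = 288.1·20.9^(-0.07551) = 288.1·0.79491 = 229.012.
Rounded: 229; in hex, 0xE5.

0xE5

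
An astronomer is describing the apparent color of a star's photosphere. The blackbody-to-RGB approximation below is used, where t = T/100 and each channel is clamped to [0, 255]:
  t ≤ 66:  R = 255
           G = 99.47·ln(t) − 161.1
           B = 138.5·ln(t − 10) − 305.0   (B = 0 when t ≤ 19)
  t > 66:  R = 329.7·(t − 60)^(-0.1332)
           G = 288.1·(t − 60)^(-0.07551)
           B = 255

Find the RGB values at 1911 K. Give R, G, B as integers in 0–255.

R=255, G=132, B=1

t = 1911/100 = 19.11; the t ≤ 66 branch applies.
R = 255 by definition for t ≤ 66.
G = 99.47·ln 19.11 − 161.1 = 99.47·2.9502 − 161.1 = 132.358.
B = 138.5·ln(19.11 − 10) − 305.0 = 138.5·ln 9.11 − 305.0 = 138.5·2.2094 − 305.0 = 0.998.
Rounded: (255, 132, 1).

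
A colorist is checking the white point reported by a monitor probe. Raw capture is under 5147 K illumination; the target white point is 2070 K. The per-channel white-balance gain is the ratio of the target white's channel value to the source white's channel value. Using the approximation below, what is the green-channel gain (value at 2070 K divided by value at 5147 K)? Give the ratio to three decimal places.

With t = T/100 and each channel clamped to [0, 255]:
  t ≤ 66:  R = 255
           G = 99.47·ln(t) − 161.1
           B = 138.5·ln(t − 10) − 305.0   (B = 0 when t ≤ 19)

0.608

At 5147 K (t = 51.47):
  G = 99.47·ln 51.47 − 161.1 = 99.47·3.9410 − 161.1 = 230.911.
At 2070 K (t = 20.7):
  G = 99.47·ln 20.7 − 161.1 = 99.47·3.0301 − 161.1 = 140.307.
Gain = 140.307 / 230.911 = 0.6076 → 0.608.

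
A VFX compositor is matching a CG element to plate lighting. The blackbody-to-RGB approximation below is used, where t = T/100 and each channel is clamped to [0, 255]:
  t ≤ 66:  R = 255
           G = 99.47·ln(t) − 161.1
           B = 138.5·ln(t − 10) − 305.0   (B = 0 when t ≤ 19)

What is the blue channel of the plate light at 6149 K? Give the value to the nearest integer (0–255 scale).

241

t = 6149/100 = 61.49; the t ≤ 66 branch applies.
B = 138.5·ln(61.49 − 10) − 305.0 = 138.5·ln 51.49 − 305.0 = 138.5·3.9414 − 305.0 = 240.882.
Rounded: 241.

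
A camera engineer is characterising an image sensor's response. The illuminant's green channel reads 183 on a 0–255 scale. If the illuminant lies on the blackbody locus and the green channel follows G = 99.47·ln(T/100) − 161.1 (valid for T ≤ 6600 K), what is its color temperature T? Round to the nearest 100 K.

3200 K

ln t = (183 + 161.1) / 99.47 = 3.4593.
t = e^3.4593 = 31.796.
T = 100·t = 3180 K → 3200 K to the nearest 100 K.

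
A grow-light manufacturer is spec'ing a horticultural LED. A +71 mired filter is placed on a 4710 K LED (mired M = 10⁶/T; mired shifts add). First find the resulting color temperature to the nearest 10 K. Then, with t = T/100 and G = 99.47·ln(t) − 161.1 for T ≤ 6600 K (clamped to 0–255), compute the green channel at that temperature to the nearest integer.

M_in = 10⁶/4710 = 212.31; M_out = 212.31 + (+71) = 283.31.
T_out = 10⁶/283.31 = 3529.6 K → 3530 K; t = 35.3.
G = 99.47·ln 35.3 − 161.1 = 99.47·3.5639 − 161.1 = 193.399.
Rounded: 193.

193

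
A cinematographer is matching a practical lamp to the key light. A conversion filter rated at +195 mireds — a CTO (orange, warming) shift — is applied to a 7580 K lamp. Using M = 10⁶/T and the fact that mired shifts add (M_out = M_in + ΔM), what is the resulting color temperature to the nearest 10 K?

3060 K

M_in = 10⁶/7580 = 131.93 mireds.
M_out = 131.93 + (+195) = 326.93 mireds.
T_out = 10⁶/326.93 = 3058.8 K → 3060 K.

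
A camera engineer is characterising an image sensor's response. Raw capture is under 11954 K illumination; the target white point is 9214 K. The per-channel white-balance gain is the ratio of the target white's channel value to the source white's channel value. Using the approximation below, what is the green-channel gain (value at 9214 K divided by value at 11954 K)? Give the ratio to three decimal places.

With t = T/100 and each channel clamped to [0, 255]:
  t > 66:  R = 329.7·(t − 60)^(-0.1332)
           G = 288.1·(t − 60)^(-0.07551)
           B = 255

1.048

At 11954 K (t = 119.54):
  G = 288.1·(119.54 − 60)^(-0.07551) = 288.1·59.54^(-0.07551) = 288.1·0.73449 = 211.606.
At 9214 K (t = 92.14):
  G = 288.1·(92.14 − 60)^(-0.07551) = 288.1·32.14^(-0.07551) = 288.1·0.76949 = 221.690.
Gain = 221.690 / 211.606 = 1.0477 → 1.048.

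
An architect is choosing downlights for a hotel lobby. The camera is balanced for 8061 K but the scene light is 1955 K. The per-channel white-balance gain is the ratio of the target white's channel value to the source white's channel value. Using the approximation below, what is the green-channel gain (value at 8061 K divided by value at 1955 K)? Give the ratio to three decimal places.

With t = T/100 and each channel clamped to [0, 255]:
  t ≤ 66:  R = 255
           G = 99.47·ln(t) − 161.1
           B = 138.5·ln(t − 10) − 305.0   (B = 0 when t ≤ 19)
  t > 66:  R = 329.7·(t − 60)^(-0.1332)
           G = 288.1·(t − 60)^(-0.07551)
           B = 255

At 1955 K (t = 19.55):
  G = 99.47·ln 19.55 − 161.1 = 99.47·2.9730 − 161.1 = 134.622.
At 8061 K (t = 80.61):
  G = 288.1·(80.61 − 60)^(-0.07551) = 288.1·20.61^(-0.07551) = 288.1·0.79575 = 229.254.
Gain = 229.254 / 134.622 = 1.7029 → 1.703.

1.703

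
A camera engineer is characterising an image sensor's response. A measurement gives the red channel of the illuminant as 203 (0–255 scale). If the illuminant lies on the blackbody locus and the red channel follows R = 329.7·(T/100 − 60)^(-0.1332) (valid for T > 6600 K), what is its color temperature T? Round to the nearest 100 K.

9800 K

(t − 60)^(-0.1332) = 203/329.7 = 0.61571.
t − 60 = 0.61571^(1/-0.1332) = 0.61571^(-7.508) = 38.129, so t = 98.129.
T = 100·t = 9813 K → 9800 K to the nearest 100 K.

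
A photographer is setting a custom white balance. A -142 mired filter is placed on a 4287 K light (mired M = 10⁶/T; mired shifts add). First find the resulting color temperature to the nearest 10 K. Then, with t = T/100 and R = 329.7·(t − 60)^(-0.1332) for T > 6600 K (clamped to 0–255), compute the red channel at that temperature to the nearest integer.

196

M_in = 10⁶/4287 = 233.26; M_out = 233.26 + (-142) = 91.26.
T_out = 10⁶/91.26 = 10957.3 K → 10960 K; t = 109.6.
R = 329.7·(109.6 − 60)^(-0.1332) = 329.7·49.6^(-0.1332) = 329.7·0.59451 = 196.011.
Rounded: 196.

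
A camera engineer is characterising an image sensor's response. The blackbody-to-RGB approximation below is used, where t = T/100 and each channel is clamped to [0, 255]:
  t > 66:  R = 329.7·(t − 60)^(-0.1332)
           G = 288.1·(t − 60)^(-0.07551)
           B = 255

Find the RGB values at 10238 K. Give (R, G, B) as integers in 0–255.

t = 10238/100 = 102.38; the t > 66 branch applies.
R = 329.7·(102.38 − 60)^(-0.1332) = 329.7·42.38^(-0.1332) = 329.7·0.60710 = 200.162.
G = 288.1·(102.38 − 60)^(-0.07551) = 288.1·42.38^(-0.07551) = 288.1·0.75359 = 217.108.
B = 255 by definition for t > 66.
Rounded: (200, 217, 255).

(200, 217, 255)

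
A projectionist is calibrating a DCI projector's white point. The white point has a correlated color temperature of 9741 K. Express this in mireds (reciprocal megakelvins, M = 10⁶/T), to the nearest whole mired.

M = 10⁶ / 9741 = 102.659 → 103 mireds.

103 mireds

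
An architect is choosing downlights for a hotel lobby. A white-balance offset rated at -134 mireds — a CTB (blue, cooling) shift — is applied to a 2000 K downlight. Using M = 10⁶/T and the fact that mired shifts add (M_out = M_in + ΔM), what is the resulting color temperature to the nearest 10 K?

M_in = 10⁶/2000 = 500.00 mireds.
M_out = 500.00 + (-134) = 366.00 mireds.
T_out = 10⁶/366.00 = 2732.2 K → 2730 K.

2730 K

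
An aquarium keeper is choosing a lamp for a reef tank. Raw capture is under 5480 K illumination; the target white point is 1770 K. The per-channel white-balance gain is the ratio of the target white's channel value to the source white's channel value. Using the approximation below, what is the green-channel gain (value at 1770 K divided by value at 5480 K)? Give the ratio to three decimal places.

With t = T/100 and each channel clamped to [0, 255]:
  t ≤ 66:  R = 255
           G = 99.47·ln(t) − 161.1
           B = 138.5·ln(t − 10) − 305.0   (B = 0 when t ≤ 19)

At 5480 K (t = 54.8):
  G = 99.47·ln 54.8 − 161.1 = 99.47·4.0037 − 161.1 = 237.147.
At 1770 K (t = 17.7):
  G = 99.47·ln 17.7 − 161.1 = 99.47·2.8736 − 161.1 = 124.733.
Gain = 124.733 / 237.147 = 0.5260 → 0.526.

0.526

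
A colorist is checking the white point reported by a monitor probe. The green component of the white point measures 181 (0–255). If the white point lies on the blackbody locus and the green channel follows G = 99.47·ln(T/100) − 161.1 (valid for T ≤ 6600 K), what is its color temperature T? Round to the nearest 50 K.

ln t = (181 + 161.1) / 99.47 = 3.4392.
t = e^3.4392 = 31.163.
T = 100·t = 3116 K → 3100 K to the nearest 50 K.

3100 K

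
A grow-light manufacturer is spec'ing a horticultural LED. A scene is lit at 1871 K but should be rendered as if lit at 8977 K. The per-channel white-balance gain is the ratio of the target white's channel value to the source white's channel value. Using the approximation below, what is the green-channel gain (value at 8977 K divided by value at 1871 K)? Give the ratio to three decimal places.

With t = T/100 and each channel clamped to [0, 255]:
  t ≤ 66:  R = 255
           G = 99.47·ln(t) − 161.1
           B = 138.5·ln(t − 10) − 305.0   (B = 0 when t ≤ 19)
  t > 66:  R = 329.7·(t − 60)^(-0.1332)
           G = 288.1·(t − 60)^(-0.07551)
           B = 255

At 1871 K (t = 18.71):
  G = 99.47·ln 18.71 − 161.1 = 99.47·2.9291 − 161.1 = 130.253.
At 8977 K (t = 89.77):
  G = 288.1·(89.77 − 60)^(-0.07551) = 288.1·29.77^(-0.07551) = 288.1·0.77395 = 222.976.
Gain = 222.976 / 130.253 = 1.7119 → 1.712.

1.712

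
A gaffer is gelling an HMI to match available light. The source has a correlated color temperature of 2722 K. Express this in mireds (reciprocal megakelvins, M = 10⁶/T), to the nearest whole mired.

367 mireds

M = 10⁶ / 2722 = 367.377 → 367 mireds.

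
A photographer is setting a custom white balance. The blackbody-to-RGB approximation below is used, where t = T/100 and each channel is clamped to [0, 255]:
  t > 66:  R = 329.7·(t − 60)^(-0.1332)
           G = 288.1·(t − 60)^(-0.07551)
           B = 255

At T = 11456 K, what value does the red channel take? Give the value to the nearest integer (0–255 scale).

194

t = 11456/100 = 114.56; the t > 66 branch applies.
R = 329.7·(114.56 − 60)^(-0.1332) = 329.7·54.56^(-0.1332) = 329.7·0.58701 = 193.538.
Rounded: 194.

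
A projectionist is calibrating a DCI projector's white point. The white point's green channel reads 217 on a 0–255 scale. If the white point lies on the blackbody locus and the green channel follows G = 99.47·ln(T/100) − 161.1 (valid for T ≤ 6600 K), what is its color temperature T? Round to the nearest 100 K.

4500 K

ln t = (217 + 161.1) / 99.47 = 3.8011.
t = e^3.8011 = 44.752.
T = 100·t = 4475 K → 4500 K to the nearest 100 K.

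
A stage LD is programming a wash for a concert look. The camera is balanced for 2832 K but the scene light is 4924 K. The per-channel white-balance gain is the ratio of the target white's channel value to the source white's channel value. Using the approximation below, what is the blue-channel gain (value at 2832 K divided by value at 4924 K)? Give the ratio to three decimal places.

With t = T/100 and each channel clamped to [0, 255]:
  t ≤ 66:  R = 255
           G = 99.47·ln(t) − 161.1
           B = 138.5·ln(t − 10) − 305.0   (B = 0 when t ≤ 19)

0.481

At 4924 K (t = 49.24):
  B = 138.5·ln(49.24 − 10) − 305.0 = 138.5·ln 39.24 − 305.0 = 138.5·3.6697 − 305.0 = 203.253.
At 2832 K (t = 28.32):
  B = 138.5·ln(28.32 − 10) − 305.0 = 138.5·ln 18.32 − 305.0 = 138.5·2.9080 − 305.0 = 97.757.
Gain = 97.757 / 203.253 = 0.4810 → 0.481.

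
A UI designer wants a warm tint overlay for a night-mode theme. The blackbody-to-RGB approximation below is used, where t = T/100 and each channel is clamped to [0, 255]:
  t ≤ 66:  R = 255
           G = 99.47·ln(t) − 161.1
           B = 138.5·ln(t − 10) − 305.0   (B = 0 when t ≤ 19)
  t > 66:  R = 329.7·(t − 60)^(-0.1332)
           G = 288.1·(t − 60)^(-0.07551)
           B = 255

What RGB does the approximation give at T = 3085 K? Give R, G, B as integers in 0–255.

R=255, G=180, B=116

t = 3085/100 = 30.85; the t ≤ 66 branch applies.
R = 255 by definition for t ≤ 66.
G = 99.47·ln 30.85 − 161.1 = 99.47·3.4291 − 161.1 = 179.996.
B = 138.5·ln(30.85 − 10) − 305.0 = 138.5·ln 20.85 − 305.0 = 138.5·3.0374 − 305.0 = 115.674.
Rounded: (255, 180, 116).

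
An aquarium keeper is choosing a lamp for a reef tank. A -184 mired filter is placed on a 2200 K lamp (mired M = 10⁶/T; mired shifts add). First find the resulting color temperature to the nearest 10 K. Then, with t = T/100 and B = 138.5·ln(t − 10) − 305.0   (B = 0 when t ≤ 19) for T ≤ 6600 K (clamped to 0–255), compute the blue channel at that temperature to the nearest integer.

M_in = 10⁶/2200 = 454.55; M_out = 454.55 + (-184) = 270.55.
T_out = 10⁶/270.55 = 3696.2 K → 3700 K; t = 37.
B = 138.5·ln(37 − 10) − 305.0 = 138.5·ln 27 − 305.0 = 138.5·3.2958 − 305.0 = 151.473.
Rounded: 151.

151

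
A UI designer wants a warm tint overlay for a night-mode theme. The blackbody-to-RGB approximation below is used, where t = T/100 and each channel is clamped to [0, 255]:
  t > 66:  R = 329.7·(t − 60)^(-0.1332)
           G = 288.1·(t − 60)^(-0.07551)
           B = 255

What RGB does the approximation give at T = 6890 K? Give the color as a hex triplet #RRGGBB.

#F6F4FF

t = 6890/100 = 68.9; the t > 66 branch applies.
R = 329.7·(68.9 − 60)^(-0.1332) = 329.7·8.9^(-0.1332) = 329.7·0.74738 = 246.411.
G = 288.1·(68.9 − 60)^(-0.07551) = 288.1·8.9^(-0.07551) = 288.1·0.84784 = 244.261.
B = 255 by definition for t > 66.
Rounded: (246, 244, 255).
In hex: #F6F4FF.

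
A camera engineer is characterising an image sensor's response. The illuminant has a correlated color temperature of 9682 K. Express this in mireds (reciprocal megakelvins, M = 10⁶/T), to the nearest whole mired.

M = 10⁶ / 9682 = 103.284 → 103 mireds.

103 mireds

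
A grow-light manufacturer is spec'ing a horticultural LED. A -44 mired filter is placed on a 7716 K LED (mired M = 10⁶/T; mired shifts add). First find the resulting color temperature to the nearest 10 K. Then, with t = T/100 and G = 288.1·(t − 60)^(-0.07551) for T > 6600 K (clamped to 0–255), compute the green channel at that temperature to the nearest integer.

212

M_in = 10⁶/7716 = 129.60; M_out = 129.60 + (-44) = 85.60.
T_out = 10⁶/85.60 = 11682.1 K → 11680 K; t = 116.8.
G = 288.1·(116.8 − 60)^(-0.07551) = 288.1·56.8^(-0.07551) = 288.1·0.73710 = 212.360.
Rounded: 212.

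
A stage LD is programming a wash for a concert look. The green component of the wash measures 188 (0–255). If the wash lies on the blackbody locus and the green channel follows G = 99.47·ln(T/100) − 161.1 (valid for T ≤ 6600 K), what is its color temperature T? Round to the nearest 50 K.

ln t = (188 + 161.1) / 99.47 = 3.5096.
t = e^3.5096 = 33.435.
T = 100·t = 3343 K → 3350 K to the nearest 50 K.

3350 K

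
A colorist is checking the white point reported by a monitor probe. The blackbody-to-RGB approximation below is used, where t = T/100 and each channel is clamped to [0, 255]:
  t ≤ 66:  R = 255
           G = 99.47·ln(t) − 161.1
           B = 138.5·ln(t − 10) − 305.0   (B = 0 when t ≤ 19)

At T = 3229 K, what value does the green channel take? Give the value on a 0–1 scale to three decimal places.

t = 3229/100 = 32.29; the t ≤ 66 branch applies.
G = 99.47·ln 32.29 − 161.1 = 99.47·3.4748 − 161.1 = 184.534.
On a 0–1 scale: 184.534/255 = 0.7237 → 0.724.

0.724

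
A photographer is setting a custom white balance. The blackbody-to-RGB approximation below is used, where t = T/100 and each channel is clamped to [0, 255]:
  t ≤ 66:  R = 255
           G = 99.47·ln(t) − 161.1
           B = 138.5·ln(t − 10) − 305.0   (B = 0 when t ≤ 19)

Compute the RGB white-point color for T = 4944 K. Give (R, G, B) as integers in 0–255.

t = 4944/100 = 49.44; the t ≤ 66 branch applies.
R = 255 by definition for t ≤ 66.
G = 99.47·ln 49.44 − 161.1 = 99.47·3.9008 − 161.1 = 226.909.
B = 138.5·ln(49.44 − 10) − 305.0 = 138.5·ln 39.44 − 305.0 = 138.5·3.6748 − 305.0 = 203.957.
Rounded: (255, 227, 204).

(255, 227, 204)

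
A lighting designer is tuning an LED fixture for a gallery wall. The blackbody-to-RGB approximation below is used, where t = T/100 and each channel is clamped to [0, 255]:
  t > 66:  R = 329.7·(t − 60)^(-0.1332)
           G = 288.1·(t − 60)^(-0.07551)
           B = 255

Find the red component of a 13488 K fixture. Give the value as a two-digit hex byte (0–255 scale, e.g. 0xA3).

0xBA

t = 13488/100 = 134.88; the t > 66 branch applies.
R = 329.7·(134.88 − 60)^(-0.1332) = 329.7·74.88^(-0.1332) = 329.7·0.56277 = 185.547.
Rounded: 186; in hex, 0xBA.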